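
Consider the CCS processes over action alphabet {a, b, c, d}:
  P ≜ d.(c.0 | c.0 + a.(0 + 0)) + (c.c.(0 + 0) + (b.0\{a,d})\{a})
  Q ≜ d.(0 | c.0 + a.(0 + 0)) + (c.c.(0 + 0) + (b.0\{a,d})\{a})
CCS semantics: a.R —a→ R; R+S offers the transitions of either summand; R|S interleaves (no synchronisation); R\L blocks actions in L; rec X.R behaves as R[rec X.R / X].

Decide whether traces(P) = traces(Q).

trace-distinct — witness ⟨dcc⟩

LTS(P): 8 reachable states
  s0 = d.(c.0 | c.0 + a.(0 + 0)) + (c.c.(0 + 0) + (b.0\{a,d})\{a}) | ··b··> s1, ··c··> s2, ··d··> s3
  s1 = 0\{a,d}\{a} | ∅
  s2 = c.(0 + 0) | ··c··> s4
  s3 = c.0 | c.0 + a.(0 + 0) | ··a··> s4, ··c··> s5, ··c··> s6
  s4 = 0 + 0 | ∅
  s5 = 0 | c.0 | ··c··> s7
  s6 = c.0 | 0 | ··c··> s7
  s7 = 0 | 0 | ∅
LTS(Q): 6 reachable states
  t0 = d.(0 | c.0 + a.(0 + 0)) + (c.c.(0 + 0) + (b.0\{a,d})\{a}) | ··b··> t1, ··c··> t2, ··d··> t3
  t1 = 0\{a,d}\{a} | ∅
  t2 = c.(0 + 0) | ··c··> t4
  t3 = 0 | c.0 + a.(0 + 0) | ··a··> t4, ··c··> t5
  t4 = 0 + 0 | ∅
  t5 = 0 | 0 | ∅
Run σ = ⟨dcc⟩ on P: start {s0}
  step 1 (d): {s3}
  step 2 (c): {s5, s6}
  step 3 (c): {s7}
  P completes σ.
Run σ = ⟨dcc⟩ on Q: start {t0}
  step 1 (d): {t3}
  step 2 (c): {t5}
  step 3 (c): ∅  — Q cannot continue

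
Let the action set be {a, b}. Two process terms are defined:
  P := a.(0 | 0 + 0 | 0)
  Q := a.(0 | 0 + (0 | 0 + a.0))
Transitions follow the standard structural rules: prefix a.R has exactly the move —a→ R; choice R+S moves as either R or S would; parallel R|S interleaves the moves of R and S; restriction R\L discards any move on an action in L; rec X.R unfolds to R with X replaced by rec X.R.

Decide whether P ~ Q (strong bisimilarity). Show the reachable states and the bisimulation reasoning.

P ≁ Q

LTS(P): 2 reachable states
  u0 = a.(0 | 0 + 0 | 0) has moves —a→ u1
  u1 = 0 | 0 + 0 | 0 has moves ∅
LTS(Q): 3 reachable states
  v0 = a.(0 | 0 + (0 | 0 + a.0)) has moves —a→ v1
  v1 = 0 | 0 + (0 | 0 + a.0) has moves —a→ v2
  v2 = 0 has moves ∅
Coarsest stable partition (strong bisimilarity classes):
  B0 = {u0, v1}
  B1 = {u1, v2}
  B2 = {v0}
u0 ∈ B0, v0 ∈ B2 → different blocks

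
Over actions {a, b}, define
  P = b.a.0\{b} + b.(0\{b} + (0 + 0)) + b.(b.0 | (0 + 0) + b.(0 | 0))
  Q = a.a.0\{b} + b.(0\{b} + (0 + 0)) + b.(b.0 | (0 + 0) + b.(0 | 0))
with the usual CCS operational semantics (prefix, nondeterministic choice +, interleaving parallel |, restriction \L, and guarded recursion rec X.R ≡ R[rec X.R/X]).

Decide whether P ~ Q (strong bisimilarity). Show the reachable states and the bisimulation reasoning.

P ≁ Q

LTS(P): 7 reachable states
  s0 = b.a.0\{b} + b.(0\{b} + (0 + 0)) + b.(b.0 | (0 + 0) + b.(0 | 0)) :: --b--▸ s1, --b--▸ s2, --b--▸ s3
  s1 = 0\{b} + (0 + 0) :: deadlocked
  s2 = a.0\{b} :: --a--▸ s4
  s3 = b.0 | (0 + 0) + b.(0 | 0) :: --b--▸ s5, --b--▸ s6
  s4 = 0\{b} :: deadlocked
  s5 = 0 | (0 + 0) :: deadlocked
  s6 = 0 | 0 :: deadlocked
LTS(Q): 7 reachable states
  t0 = a.a.0\{b} + b.(0\{b} + (0 + 0)) + b.(b.0 | (0 + 0) + b.(0 | 0)) :: --a--▸ t1, --b--▸ t2, --b--▸ t3
  t1 = a.0\{b} :: --a--▸ t4
  t2 = 0\{b} + (0 + 0) :: deadlocked
  t3 = b.0 | (0 + 0) + b.(0 | 0) :: --b--▸ t5, --b--▸ t6
  t4 = 0\{b} :: deadlocked
  t5 = 0 | (0 + 0) :: deadlocked
  t6 = 0 | 0 :: deadlocked
Bisimilarity quotient blocks:
  B0 = {s0}
  B1 = {s3, t3}
  B2 = {s1, s4, s5, s6, t2, t4, t5, t6}
  B3 = {s2, t1}
  B4 = {t0}
s0 ∈ B0, t0 ∈ B4 → different blocks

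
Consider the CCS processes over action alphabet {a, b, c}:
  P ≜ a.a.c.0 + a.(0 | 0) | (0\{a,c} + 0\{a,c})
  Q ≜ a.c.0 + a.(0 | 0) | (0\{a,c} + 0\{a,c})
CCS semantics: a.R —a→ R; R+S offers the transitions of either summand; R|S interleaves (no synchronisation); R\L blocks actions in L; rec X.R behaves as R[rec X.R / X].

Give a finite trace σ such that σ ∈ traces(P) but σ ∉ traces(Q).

P's transition system — 5 states:
  m0 = a.a.c.0 + a.(0 | 0) | (0\{a,c} + 0\{a,c}) ⊢ ··a··> m1, ··a··> m2
  m1 = 0 | 0 | (0\{a,c} + 0\{a,c}) ⊢ ∅
  m2 = a.c.0 ⊢ ··a··> m3
  m3 = c.0 ⊢ ··c··> m4
  m4 = 0 ⊢ ∅
Q's transition system — 4 states:
  n0 = a.c.0 + a.(0 | 0) | (0\{a,c} + 0\{a,c}) ⊢ ··a··> n1, ··a··> n2
  n1 = 0 | 0 | (0\{a,c} + 0\{a,c}) ⊢ ∅
  n2 = c.0 ⊢ ··c··> n3
  n3 = 0 ⊢ ∅
Executing aa from P (initial set {m0}):
  step 1 (a): {m1, m2}
  step 2 (a): {m3}
  P completes σ.
Executing aa from Q (initial set {n0}):
  step 1 (a): {n1, n2}
  step 2 (a): ∅ (Q stuck)

aa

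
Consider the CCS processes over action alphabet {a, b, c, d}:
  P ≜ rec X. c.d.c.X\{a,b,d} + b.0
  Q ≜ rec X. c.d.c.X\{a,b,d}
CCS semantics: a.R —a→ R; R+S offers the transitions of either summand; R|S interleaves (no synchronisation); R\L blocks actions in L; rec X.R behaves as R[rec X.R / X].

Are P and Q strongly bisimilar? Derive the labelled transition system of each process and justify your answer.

NO

LTS(P): 6 reachable states
  u0 = rec X. c.d.c.X\{a,b,d} + b.0 ⊢ -b-> u1, -c-> u2
  u1 = 0 ⊢ ∅
  u2 = d.c.(rec X. c.d.c.X\{a,b,d} + b.0)\{a,b,d} ⊢ -d-> u3
  u3 = c.(rec X. c.d.c.X\{a,b,d} + b.0)\{a,b,d} ⊢ -c-> u4
  u4 = (rec X. c.d.c.X\{a,b,d} + b.0)\{a,b,d} ⊢ -c-> u5
  u5 = (d.c.(rec X. c.d.c.X\{a,b,d} + b.0)\{a,b,d})\{a,b,d} ⊢ ∅
LTS(Q): 5 reachable states
  v0 = rec X. c.d.c.X\{a,b,d} ⊢ -c-> v1
  v1 = d.c.(rec X. c.d.c.X\{a,b,d})\{a,b,d} ⊢ -d-> v2
  v2 = c.(rec X. c.d.c.X\{a,b,d})\{a,b,d} ⊢ -c-> v3
  v3 = (rec X. c.d.c.X\{a,b,d})\{a,b,d} ⊢ -c-> v4
  v4 = (d.c.(rec X. c.d.c.X\{a,b,d})\{a,b,d})\{a,b,d} ⊢ ∅
Bisimilarity quotient blocks:
  B0 = {u0}
  B1 = {u2, v1}
  B2 = {u3, v2}
  B3 = {u4, v3}
  B4 = {u1, u5, v4}
  B5 = {v0}
u0 ∈ B0, v0 ∈ B5 → different blocks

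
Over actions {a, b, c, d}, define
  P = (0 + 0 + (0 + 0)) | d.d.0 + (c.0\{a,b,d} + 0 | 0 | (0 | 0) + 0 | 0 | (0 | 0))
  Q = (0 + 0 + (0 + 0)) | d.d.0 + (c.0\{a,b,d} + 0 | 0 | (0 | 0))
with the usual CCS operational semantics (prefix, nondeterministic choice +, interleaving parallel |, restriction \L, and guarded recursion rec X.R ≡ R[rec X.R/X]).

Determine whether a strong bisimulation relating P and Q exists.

LTS(P): 4 reachable states
  s0 = (0 + 0 + (0 + 0)) | d.d.0 + (c.0\{a,b,d} + 0 | 0 | (0 | 0) + 0 | 0 | (0 | 0)) ⊢ =c=> s1, =d=> s2
  s1 = 0\{a,b,d} ⊢ (no moves)
  s2 = (0 + 0 + (0 + 0)) | d.0 ⊢ =d=> s3
  s3 = (0 + 0 + (0 + 0)) | 0 ⊢ (no moves)
LTS(Q): 4 reachable states
  t0 = (0 + 0 + (0 + 0)) | d.d.0 + (c.0\{a,b,d} + 0 | 0 | (0 | 0)) ⊢ =c=> t1, =d=> t2
  t1 = 0\{a,b,d} ⊢ (no moves)
  t2 = (0 + 0 + (0 + 0)) | d.0 ⊢ =d=> t3
  t3 = (0 + 0 + (0 + 0)) | 0 ⊢ (no moves)
Bisimilarity quotient blocks:
  B0 = {s0, t0}
  B1 = {s2, t2}
  B2 = {s1, s3, t1, t3}
s0 ∈ B0, t0 ∈ B0 → same block

bisimilar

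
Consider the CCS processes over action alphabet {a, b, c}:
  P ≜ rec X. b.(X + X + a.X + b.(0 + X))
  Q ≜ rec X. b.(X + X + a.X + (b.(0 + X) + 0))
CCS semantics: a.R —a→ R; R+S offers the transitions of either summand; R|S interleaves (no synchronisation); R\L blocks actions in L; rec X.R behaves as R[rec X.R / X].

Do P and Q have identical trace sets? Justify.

trace-equivalent

LTS(P): 3 reachable states
  m0 = rec X. b.(X + X + a.X + b.(0 + X)) → =b=> m1
  m1 = (rec X. b.(X + X + a.X + b.(0 + X))) + (rec X. b.(X + X + a.X + b.(0 + X))) + a.(rec X. b.(X + X + a.X + b.(0 + X))) + b.(0 + (rec X. b.(X + X + a.X + b.(0 + X)))) → =a=> m0, =b=> m1, =b=> m2
  m2 = 0 + (rec X. b.(X + X + a.X + b.(0 + X))) → =b=> m1
LTS(Q): 3 reachable states
  n0 = rec X. b.(X + X + a.X + (b.(0 + X) + 0)) → =b=> n1
  n1 = (rec X. b.(X + X + a.X + (b.(0 + X) + 0))) + (rec X. b.(X + X + a.X + (b.(0 + X) + 0))) + a.(rec X. b.(X + X + a.X + (b.(0 + X) + 0))) + (b.(0 + (rec X. b.(X + X + a.X + (b.(0 + X) + 0)))) + 0) → =a=> n0, =b=> n1, =b=> n2
  n2 = 0 + (rec X. b.(X + X + a.X + (b.(0 + X) + 0))) → =b=> n1
Bisimilarity quotient blocks:
  B0 = {m0, m2, n0, n2}
  B1 = {m1, n1}
m0 ∈ B0, n0 ∈ B0 → same block
Bisimilar ⇒ trace-equivalent.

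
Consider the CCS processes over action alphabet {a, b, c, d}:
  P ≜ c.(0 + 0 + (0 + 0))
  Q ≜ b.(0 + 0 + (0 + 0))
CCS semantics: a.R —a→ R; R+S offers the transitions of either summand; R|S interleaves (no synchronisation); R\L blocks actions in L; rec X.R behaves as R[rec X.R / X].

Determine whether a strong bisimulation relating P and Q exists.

LTS(P): 2 reachable states
  u0 = c.(0 + 0 + (0 + 0)) ⊢ —c→ u1
  u1 = 0 + 0 + (0 + 0) ⊢ ∅
LTS(Q): 2 reachable states
  v0 = b.(0 + 0 + (0 + 0)) ⊢ —b→ v1
  v1 = 0 + 0 + (0 + 0) ⊢ ∅
Coarsest stable partition (strong bisimilarity classes):
  B0 = {u0}
  B1 = {u1, v1}
  B2 = {v0}
u0 ∈ B0, v0 ∈ B2 → different blocks

NO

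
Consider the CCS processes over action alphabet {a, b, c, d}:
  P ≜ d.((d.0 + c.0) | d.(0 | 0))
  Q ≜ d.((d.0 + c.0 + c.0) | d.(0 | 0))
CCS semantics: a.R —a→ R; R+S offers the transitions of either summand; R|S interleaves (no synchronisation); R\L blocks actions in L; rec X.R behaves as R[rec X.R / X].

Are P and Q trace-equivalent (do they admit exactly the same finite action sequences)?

Reachable graph of P (5 states):
  m0 = d.((d.0 + c.0) | d.(0 | 0)) → =d=> m1
  m1 = (d.0 + c.0) | d.(0 | 0) → =c=> m2, =d=> m2, =d=> m3
  m2 = 0 | d.(0 | 0) → =d=> m4
  m3 = (d.0 + c.0) | (0 | 0) → =c=> m4, =d=> m4
  m4 = 0 | (0 | 0) → (no moves)
Reachable graph of Q (5 states):
  n0 = d.((d.0 + c.0 + c.0) | d.(0 | 0)) → =d=> n1
  n1 = (d.0 + c.0 + c.0) | d.(0 | 0) → =c=> n2, =d=> n2, =d=> n3
  n2 = 0 | d.(0 | 0) → =d=> n4
  n3 = (d.0 + c.0 + c.0) | (0 | 0) → =c=> n4, =d=> n4
  n4 = 0 | (0 | 0) → (no moves)
Coarsest stable partition (strong bisimilarity classes):
  B0 = {m0, n0}
  B1 = {m1, n1}
  B2 = {m2, n2}
  B3 = {m4, n4}
  B4 = {m3, n3}
m0 ∈ B0, n0 ∈ B0 → same block
Bisimilar ⇒ trace-equivalent.

trace-equivalent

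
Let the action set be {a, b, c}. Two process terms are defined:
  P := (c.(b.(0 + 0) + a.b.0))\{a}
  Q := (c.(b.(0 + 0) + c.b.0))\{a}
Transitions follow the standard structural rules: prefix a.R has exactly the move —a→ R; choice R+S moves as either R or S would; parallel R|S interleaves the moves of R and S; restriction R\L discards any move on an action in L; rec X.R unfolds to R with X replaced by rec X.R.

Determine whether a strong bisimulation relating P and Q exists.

P's transition system — 3 states:
  s0 = (c.(b.(0 + 0) + a.b.0))\{a} has moves -c-> s1
  s1 = (b.(0 + 0) + a.b.0)\{a} has moves -b-> s2
  s2 = (0 + 0)\{a} has moves (no moves)
Q's transition system — 5 states:
  t0 = (c.(b.(0 + 0) + c.b.0))\{a} has moves -c-> t1
  t1 = (b.(0 + 0) + c.b.0)\{a} has moves -b-> t2, -c-> t3
  t2 = (0 + 0)\{a} has moves (no moves)
  t3 = (b.0)\{a} has moves -b-> t4
  t4 = 0\{a} has moves (no moves)
Coarsest stable partition (strong bisimilarity classes):
  B0 = {s0}
  B1 = {s1, t3}
  B2 = {s2, t2, t4}
  B3 = {t0}
  B4 = {t1}
s0 ∈ B0, t0 ∈ B3 → different blocks

NO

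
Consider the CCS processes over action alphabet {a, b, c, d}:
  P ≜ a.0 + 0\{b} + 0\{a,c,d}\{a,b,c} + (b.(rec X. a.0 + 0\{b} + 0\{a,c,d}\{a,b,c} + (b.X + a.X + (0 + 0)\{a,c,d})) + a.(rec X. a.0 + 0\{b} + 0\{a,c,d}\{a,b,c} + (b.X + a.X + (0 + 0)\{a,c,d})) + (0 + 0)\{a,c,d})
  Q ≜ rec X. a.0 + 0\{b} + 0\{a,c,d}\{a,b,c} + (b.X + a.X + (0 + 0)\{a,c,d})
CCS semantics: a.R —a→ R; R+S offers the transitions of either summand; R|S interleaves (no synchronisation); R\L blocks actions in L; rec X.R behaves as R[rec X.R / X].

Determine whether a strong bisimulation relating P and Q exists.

Reachable graph of P (3 states):
  p0 = a.0 + 0\{b} + 0\{a,c,d}\{a,b,c} + (b.(rec X. a.0 + 0\{b} + 0\{a,c,d}\{a,b,c} + (b.X + a.X + (0 + 0)\{a,c,d})) + a.(rec X. a.0 + 0\{b} + 0\{a,c,d}\{a,b,c} + (b.X + a.X + (0 + 0)\{a,c,d})) + (0 + 0)\{a,c,d}) has moves —a→ p1, —a→ p2, —b→ p2
  p1 = 0 has moves stopped
  p2 = rec X. a.0 + 0\{b} + 0\{a,c,d}\{a,b,c} + (b.X + a.X + (0 + 0)\{a,c,d}) has moves —a→ p1, —a→ p2, —b→ p2
Reachable graph of Q (2 states):
  q0 = rec X. a.0 + 0\{b} + 0\{a,c,d}\{a,b,c} + (b.X + a.X + (0 + 0)\{a,c,d}) has moves —a→ q0, —a→ q1, —b→ q0
  q1 = 0 has moves stopped
Coarsest stable partition (strong bisimilarity classes):
  B0 = {p0, p2, q0}
  B1 = {p1, q1}
p0 ∈ B0, q0 ∈ B0 → same block

YES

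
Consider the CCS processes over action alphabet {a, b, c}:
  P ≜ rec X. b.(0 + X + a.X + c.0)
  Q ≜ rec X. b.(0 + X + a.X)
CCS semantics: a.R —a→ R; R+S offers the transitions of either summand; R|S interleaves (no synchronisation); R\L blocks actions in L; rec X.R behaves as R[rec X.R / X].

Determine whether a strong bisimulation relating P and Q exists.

NO

Reachable graph of P (3 states):
  u0 = rec X. b.(0 + X + a.X + c.0) ⊢ =b=> u1
  u1 = 0 + (rec X. b.(0 + X + a.X + c.0)) + a.(rec X. b.(0 + X + a.X + c.0)) + c.0 ⊢ =a=> u0, =b=> u1, =c=> u2
  u2 = 0 ⊢ ·
Reachable graph of Q (2 states):
  v0 = rec X. b.(0 + X + a.X) ⊢ =b=> v1
  v1 = 0 + (rec X. b.(0 + X + a.X)) + a.(rec X. b.(0 + X + a.X)) ⊢ =a=> v0, =b=> v1
Bisimilarity quotient blocks:
  B0 = {u0}
  B1 = {u1}
  B2 = {u2}
  B3 = {v0}
  B4 = {v1}
u0 ∈ B0, v0 ∈ B3 → different blocks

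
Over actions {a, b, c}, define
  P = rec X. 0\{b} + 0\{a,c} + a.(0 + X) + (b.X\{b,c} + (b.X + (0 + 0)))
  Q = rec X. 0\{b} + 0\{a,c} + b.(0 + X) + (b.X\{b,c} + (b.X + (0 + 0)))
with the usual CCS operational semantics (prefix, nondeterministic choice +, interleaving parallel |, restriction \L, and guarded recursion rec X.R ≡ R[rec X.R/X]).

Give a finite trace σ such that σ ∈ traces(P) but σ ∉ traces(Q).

a

Reachable graph of P (4 states):
  p0 = rec X. 0\{b} + 0\{a,c} + a.(0 + X) + (b.X\{b,c} + (b.X + (0 + 0))) → =a=> p1, =b=> p0, =b=> p2
  p1 = 0 + (rec X. 0\{b} + 0\{a,c} + a.(0 + X) + (b.X\{b,c} + (b.X + (0 + 0)))) → =a=> p1, =b=> p0, =b=> p2
  p2 = (rec X. 0\{b} + 0\{a,c} + a.(0 + X) + (b.X\{b,c} + (b.X + (0 + 0))))\{b,c} → =a=> p3
  p3 = (0 + (rec X. 0\{b} + 0\{a,c} + a.(0 + X) + (b.X\{b,c} + (b.X + (0 + 0)))))\{b,c} → =a=> p3
Reachable graph of Q (3 states):
  q0 = rec X. 0\{b} + 0\{a,c} + b.(0 + X) + (b.X\{b,c} + (b.X + (0 + 0))) → =b=> q0, =b=> q1, =b=> q2
  q1 = (rec X. 0\{b} + 0\{a,c} + b.(0 + X) + (b.X\{b,c} + (b.X + (0 + 0))))\{b,c} → ∅
  q2 = 0 + (rec X. 0\{b} + 0\{a,c} + b.(0 + X) + (b.X\{b,c} + (b.X + (0 + 0)))) → =b=> q0, =b=> q1, =b=> q2
Trace ⟨a⟩ through P, begin at {p0}:
  after a @ step 1: {p1}
  — P admits the full trace.
Trace ⟨a⟩ through Q, begin at {q0}:
  after a @ step 1: ∅  — Q cannot continue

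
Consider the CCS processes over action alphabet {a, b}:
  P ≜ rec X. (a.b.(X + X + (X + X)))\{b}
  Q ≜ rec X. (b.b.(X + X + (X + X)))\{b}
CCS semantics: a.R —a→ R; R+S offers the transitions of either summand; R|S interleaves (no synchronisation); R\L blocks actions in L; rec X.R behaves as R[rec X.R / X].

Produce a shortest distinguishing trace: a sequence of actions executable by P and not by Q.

Reachable graph of P (2 states):
  m0 = rec X. (a.b.(X + X + (X + X)))\{b} has moves --a--▸ m1
  m1 = (b.((rec X. (a.b.(X + X + (X + X)))\{b}) + (rec X. (a.b.(X + X + (X + X)))\{b}) + ((rec X. (a.b.(X + X + (X + X)))\{b}) + (rec X. (a.b.(X + X + (X + X)))\{b}))))\{b} has moves stopped
Reachable graph of Q (1 states):
  n0 = rec X. (b.b.(X + X + (X + X)))\{b} has moves stopped
Executing a from P (initial set {m0}):
  [1] a ⇒ {m1}
  ✓ P
Executing a from Q (initial set {n0}):
  [1] a ⇒ no successor for Q

a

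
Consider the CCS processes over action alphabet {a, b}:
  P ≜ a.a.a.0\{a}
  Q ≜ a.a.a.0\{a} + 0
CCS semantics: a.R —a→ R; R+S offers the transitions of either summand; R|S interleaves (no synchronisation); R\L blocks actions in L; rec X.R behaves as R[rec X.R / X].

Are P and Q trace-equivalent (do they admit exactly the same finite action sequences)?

trace-equivalent

P's transition system — 4 states:
  p0 = a.a.a.0\{a} has moves --a--▸ p1
  p1 = a.a.0\{a} has moves --a--▸ p2
  p2 = a.0\{a} has moves --a--▸ p3
  p3 = 0\{a} has moves stopped
Q's transition system — 4 states:
  q0 = a.a.a.0\{a} + 0 has moves --a--▸ q1
  q1 = a.a.0\{a} has moves --a--▸ q2
  q2 = a.0\{a} has moves --a--▸ q3
  q3 = 0\{a} has moves stopped
Bisimilarity quotient blocks:
  B0 = {p0, q0}
  B1 = {p1, q1}
  B2 = {p2, q2}
  B3 = {p3, q3}
p0 ∈ B0, q0 ∈ B0 → same block
Bisimilar ⇒ trace-equivalent.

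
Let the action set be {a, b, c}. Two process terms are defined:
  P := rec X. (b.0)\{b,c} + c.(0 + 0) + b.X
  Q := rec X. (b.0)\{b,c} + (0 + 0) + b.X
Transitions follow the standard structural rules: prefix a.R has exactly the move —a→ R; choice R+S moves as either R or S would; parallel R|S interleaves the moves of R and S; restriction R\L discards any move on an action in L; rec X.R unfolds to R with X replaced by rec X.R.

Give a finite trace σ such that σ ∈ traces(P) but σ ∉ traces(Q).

Reachable graph of P (2 states):
  m0 = rec X. (b.0)\{b,c} + c.(0 + 0) + b.X :: -b-> m0, -c-> m1
  m1 = 0 + 0 :: (no moves)
Reachable graph of Q (1 states):
  n0 = rec X. (b.0)\{b,c} + (0 + 0) + b.X :: -b-> n0
Run σ = ⟨c⟩ on P: start {m0}
  [1] c ⇒ {m1}
  P completes σ.
Run σ = ⟨c⟩ on Q: start {n0}
  [1] c ⇒ ∅  — Q cannot continue

c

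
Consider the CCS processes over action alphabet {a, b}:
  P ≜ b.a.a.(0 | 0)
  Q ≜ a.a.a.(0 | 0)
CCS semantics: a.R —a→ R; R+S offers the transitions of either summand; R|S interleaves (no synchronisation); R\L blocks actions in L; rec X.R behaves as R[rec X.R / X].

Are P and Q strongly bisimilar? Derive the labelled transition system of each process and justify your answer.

P's transition system — 4 states:
  u0 = b.a.a.(0 | 0) | --b--▸ u1
  u1 = a.a.(0 | 0) | --a--▸ u2
  u2 = a.(0 | 0) | --a--▸ u3
  u3 = 0 | 0 | (no moves)
Q's transition system — 4 states:
  v0 = a.a.a.(0 | 0) | --a--▸ v1
  v1 = a.a.(0 | 0) | --a--▸ v2
  v2 = a.(0 | 0) | --a--▸ v3
  v3 = 0 | 0 | (no moves)
Partition-refinement fixed point:
  B0 = {u0}
  B1 = {u1, v1}
  B2 = {u2, v2}
  B3 = {u3, v3}
  B4 = {v0}
u0 ∈ B0, v0 ∈ B4 → different blocks

NO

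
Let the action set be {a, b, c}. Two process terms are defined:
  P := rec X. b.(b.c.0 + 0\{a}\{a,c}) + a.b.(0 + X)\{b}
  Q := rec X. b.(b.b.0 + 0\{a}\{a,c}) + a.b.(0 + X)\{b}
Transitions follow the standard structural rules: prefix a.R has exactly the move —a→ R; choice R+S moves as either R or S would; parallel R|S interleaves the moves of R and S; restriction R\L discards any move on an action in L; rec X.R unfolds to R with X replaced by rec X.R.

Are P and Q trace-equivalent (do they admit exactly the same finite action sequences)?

trace-distinct — witness ⟨bbc⟩

LTS(P): 7 reachable states
  u0 = rec X. b.(b.c.0 + 0\{a}\{a,c}) + a.b.(0 + X)\{b} ⊢ ··a··> u1, ··b··> u2
  u1 = b.(0 + (rec X. b.(b.c.0 + 0\{a}\{a,c}) + a.b.(0 + X)\{b}))\{b} ⊢ ··b··> u3
  u2 = b.c.0 + 0\{a}\{a,c} ⊢ ··b··> u4
  u3 = (0 + (rec X. b.(b.c.0 + 0\{a}\{a,c}) + a.b.(0 + X)\{b}))\{b} ⊢ ··a··> u5
  u4 = c.0 ⊢ ··c··> u6
  u5 = (b.(0 + (rec X. b.(b.c.0 + 0\{a}\{a,c}) + a.b.(0 + X)\{b}))\{b})\{b} ⊢ deadlocked
  u6 = 0 ⊢ deadlocked
LTS(Q): 7 reachable states
  v0 = rec X. b.(b.b.0 + 0\{a}\{a,c}) + a.b.(0 + X)\{b} ⊢ ··a··> v1, ··b··> v2
  v1 = b.(0 + (rec X. b.(b.b.0 + 0\{a}\{a,c}) + a.b.(0 + X)\{b}))\{b} ⊢ ··b··> v3
  v2 = b.b.0 + 0\{a}\{a,c} ⊢ ··b··> v4
  v3 = (0 + (rec X. b.(b.b.0 + 0\{a}\{a,c}) + a.b.(0 + X)\{b}))\{b} ⊢ ··a··> v5
  v4 = b.0 ⊢ ··b··> v6
  v5 = (b.(0 + (rec X. b.(b.b.0 + 0\{a}\{a,c}) + a.b.(0 + X)\{b}))\{b})\{b} ⊢ deadlocked
  v6 = 0 ⊢ deadlocked
Executing bbc from P (initial set {u0}):
  after b @ step 1: {u2}
  after b @ step 2: {u4}
  after c @ step 3: {u6}
  P completes σ.
Executing bbc from Q (initial set {v0}):
  after b @ step 1: {v2}
  after b @ step 2: {v4}
  after c @ step 3: no successor for Q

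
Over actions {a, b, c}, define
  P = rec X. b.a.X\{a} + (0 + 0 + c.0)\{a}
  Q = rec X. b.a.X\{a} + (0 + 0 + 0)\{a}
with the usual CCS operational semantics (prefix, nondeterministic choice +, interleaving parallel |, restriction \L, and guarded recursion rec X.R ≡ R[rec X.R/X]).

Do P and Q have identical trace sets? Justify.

Reachable graph of P (6 states):
  s0 = rec X. b.a.X\{a} + (0 + 0 + c.0)\{a} ⊢ -b-> s1, -c-> s2
  s1 = a.(rec X. b.a.X\{a} + (0 + 0 + c.0)\{a})\{a} ⊢ -a-> s3
  s2 = 0\{a} ⊢ deadlocked
  s3 = (rec X. b.a.X\{a} + (0 + 0 + c.0)\{a})\{a} ⊢ -b-> s4, -c-> s5
  s4 = (a.(rec X. b.a.X\{a} + (0 + 0 + c.0)\{a})\{a})\{a} ⊢ deadlocked
  s5 = 0\{a}\{a} ⊢ deadlocked
Reachable graph of Q (4 states):
  t0 = rec X. b.a.X\{a} + (0 + 0 + 0)\{a} ⊢ -b-> t1
  t1 = a.(rec X. b.a.X\{a} + (0 + 0 + 0)\{a})\{a} ⊢ -a-> t2
  t2 = (rec X. b.a.X\{a} + (0 + 0 + 0)\{a})\{a} ⊢ -b-> t3
  t3 = (a.(rec X. b.a.X\{a} + (0 + 0 + 0)\{a})\{a})\{a} ⊢ deadlocked
Trace ⟨c⟩ through P, begin at {s0}:
  after c @ step 1: {s2}
  P completes σ.
Trace ⟨c⟩ through Q, begin at {t0}:
  after c @ step 1: ∅ (Q stuck)

traces(P) ≠ traces(Q) — witness ⟨c⟩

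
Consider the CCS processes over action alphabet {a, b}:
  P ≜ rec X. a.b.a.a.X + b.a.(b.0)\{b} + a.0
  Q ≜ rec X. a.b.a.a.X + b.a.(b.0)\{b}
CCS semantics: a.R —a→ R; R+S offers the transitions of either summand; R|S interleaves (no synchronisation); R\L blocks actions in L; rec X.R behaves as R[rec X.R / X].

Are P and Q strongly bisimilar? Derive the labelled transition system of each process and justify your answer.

NO

P's transition system — 7 states:
  u0 = rec X. a.b.a.a.X + b.a.(b.0)\{b} + a.0 | ··a··> u1, ··a··> u2, ··b··> u3
  u1 = 0 | stopped
  u2 = b.a.a.(rec X. a.b.a.a.X + b.a.(b.0)\{b} + a.0) | ··b··> u4
  u3 = a.(b.0)\{b} | ··a··> u5
  u4 = a.a.(rec X. a.b.a.a.X + b.a.(b.0)\{b} + a.0) | ··a··> u6
  u5 = (b.0)\{b} | stopped
  u6 = a.(rec X. a.b.a.a.X + b.a.(b.0)\{b} + a.0) | ··a··> u0
Q's transition system — 6 states:
  v0 = rec X. a.b.a.a.X + b.a.(b.0)\{b} | ··a··> v1, ··b··> v2
  v1 = b.a.a.(rec X. a.b.a.a.X + b.a.(b.0)\{b}) | ··b··> v3
  v2 = a.(b.0)\{b} | ··a··> v4
  v3 = a.a.(rec X. a.b.a.a.X + b.a.(b.0)\{b}) | ··a··> v5
  v4 = (b.0)\{b} | stopped
  v5 = a.(rec X. a.b.a.a.X + b.a.(b.0)\{b}) | ··a··> v0
Coarsest stable partition (strong bisimilarity classes):
  B0 = {u0}
  B1 = {u1, u5, v4}
  B2 = {u3, v2}
  B3 = {u2}
  B4 = {u4}
  B5 = {u6}
  B6 = {v0}
  B7 = {v1}
  B8 = {v3}
  B9 = {v5}
u0 ∈ B0, v0 ∈ B6 → different blocks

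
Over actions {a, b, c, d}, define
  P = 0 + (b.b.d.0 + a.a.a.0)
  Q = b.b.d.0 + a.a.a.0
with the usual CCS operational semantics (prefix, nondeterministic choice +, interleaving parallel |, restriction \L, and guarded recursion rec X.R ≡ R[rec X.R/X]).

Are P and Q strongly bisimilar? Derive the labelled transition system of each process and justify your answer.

P's transition system — 6 states:
  m0 = 0 + (b.b.d.0 + a.a.a.0) → ··a··> m1, ··b··> m2
  m1 = a.a.0 → ··a··> m3
  m2 = b.d.0 → ··b··> m4
  m3 = a.0 → ··a··> m5
  m4 = d.0 → ··d··> m5
  m5 = 0 → ·
Q's transition system — 6 states:
  n0 = b.b.d.0 + a.a.a.0 → ··a··> n1, ··b··> n2
  n1 = a.a.0 → ··a··> n3
  n2 = b.d.0 → ··b··> n4
  n3 = a.0 → ··a··> n5
  n4 = d.0 → ··d··> n5
  n5 = 0 → ·
Bisimilarity quotient blocks:
  B0 = {m0, n0}
  B1 = {m1, n1}
  B2 = {m3, n3}
  B3 = {m5, n5}
  B4 = {m2, n2}
  B5 = {m4, n4}
m0 ∈ B0, n0 ∈ B0 → same block

bisimilar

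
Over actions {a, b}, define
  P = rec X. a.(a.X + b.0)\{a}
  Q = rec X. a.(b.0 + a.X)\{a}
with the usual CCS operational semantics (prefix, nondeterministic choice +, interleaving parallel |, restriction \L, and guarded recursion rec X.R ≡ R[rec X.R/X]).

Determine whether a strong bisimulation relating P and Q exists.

YES

LTS(P): 3 reachable states
  m0 = rec X. a.(a.X + b.0)\{a} → =a=> m1
  m1 = (a.(rec X. a.(a.X + b.0)\{a}) + b.0)\{a} → =b=> m2
  m2 = 0\{a} → ∅
LTS(Q): 3 reachable states
  n0 = rec X. a.(b.0 + a.X)\{a} → =a=> n1
  n1 = (b.0 + a.(rec X. a.(b.0 + a.X)\{a}))\{a} → =b=> n2
  n2 = 0\{a} → ∅
Coarsest stable partition (strong bisimilarity classes):
  B0 = {m0, n0}
  B1 = {m1, n1}
  B2 = {m2, n2}
m0 ∈ B0, n0 ∈ B0 → same block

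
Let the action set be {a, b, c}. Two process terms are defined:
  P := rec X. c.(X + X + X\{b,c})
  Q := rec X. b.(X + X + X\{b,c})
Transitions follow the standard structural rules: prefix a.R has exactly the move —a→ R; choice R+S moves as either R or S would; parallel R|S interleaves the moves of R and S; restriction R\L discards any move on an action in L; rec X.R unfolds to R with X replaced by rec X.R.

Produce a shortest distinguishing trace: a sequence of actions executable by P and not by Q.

LTS(P): 2 reachable states
  s0 = rec X. c.(X + X + X\{b,c}) ⊢ =c=> s1
  s1 = (rec X. c.(X + X + X\{b,c})) + (rec X. c.(X + X + X\{b,c})) + (rec X. c.(X + X + X\{b,c}))\{b,c} ⊢ =c=> s1
LTS(Q): 2 reachable states
  t0 = rec X. b.(X + X + X\{b,c}) ⊢ =b=> t1
  t1 = (rec X. b.(X + X + X\{b,c})) + (rec X. b.(X + X + X\{b,c})) + (rec X. b.(X + X + X\{b,c}))\{b,c} ⊢ =b=> t1
Trace ⟨c⟩ through P, begin at {s0}:
  step 1 (c): {s1}
  — P admits the full trace.
Trace ⟨c⟩ through Q, begin at {t0}:
  step 1 (c): ∅  — Q cannot continue

c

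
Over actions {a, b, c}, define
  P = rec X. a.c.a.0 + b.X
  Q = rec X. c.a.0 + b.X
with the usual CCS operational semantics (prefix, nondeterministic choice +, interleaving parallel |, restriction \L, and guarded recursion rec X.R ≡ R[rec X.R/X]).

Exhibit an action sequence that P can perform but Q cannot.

a

LTS(P): 4 reachable states
  m0 = rec X. a.c.a.0 + b.X :: --a--▸ m1, --b--▸ m0
  m1 = c.a.0 :: --c--▸ m2
  m2 = a.0 :: --a--▸ m3
  m3 = 0 :: deadlocked
LTS(Q): 3 reachable states
  n0 = rec X. c.a.0 + b.X :: --b--▸ n0, --c--▸ n1
  n1 = a.0 :: --a--▸ n2
  n2 = 0 :: deadlocked
Executing a from P (initial set {m0}):
  [1] a ⇒ {m1}
  — P admits the full trace.
Executing a from Q (initial set {n0}):
  [1] a ⇒ ∅  — Q cannot continue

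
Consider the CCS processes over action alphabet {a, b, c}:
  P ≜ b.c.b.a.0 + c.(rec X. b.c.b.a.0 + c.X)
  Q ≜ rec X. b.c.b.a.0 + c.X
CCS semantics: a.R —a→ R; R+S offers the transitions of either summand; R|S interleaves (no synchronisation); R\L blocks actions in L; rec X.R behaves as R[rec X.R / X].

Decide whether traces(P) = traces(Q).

traces(P) = traces(Q)

P's transition system — 6 states:
  s0 = b.c.b.a.0 + c.(rec X. b.c.b.a.0 + c.X) | —b→ s1, —c→ s2
  s1 = c.b.a.0 | —c→ s3
  s2 = rec X. b.c.b.a.0 + c.X | —b→ s1, —c→ s2
  s3 = b.a.0 | —b→ s4
  s4 = a.0 | —a→ s5
  s5 = 0 | (no moves)
Q's transition system — 5 states:
  t0 = rec X. b.c.b.a.0 + c.X | —b→ t1, —c→ t0
  t1 = c.b.a.0 | —c→ t2
  t2 = b.a.0 | —b→ t3
  t3 = a.0 | —a→ t4
  t4 = 0 | (no moves)
Coarsest stable partition (strong bisimilarity classes):
  B0 = {s0, s2, t0}
  B1 = {s1, t1}
  B2 = {s3, t2}
  B3 = {s4, t3}
  B4 = {s5, t4}
s0 ∈ B0, t0 ∈ B0 → same block
Bisimilar ⇒ trace-equivalent.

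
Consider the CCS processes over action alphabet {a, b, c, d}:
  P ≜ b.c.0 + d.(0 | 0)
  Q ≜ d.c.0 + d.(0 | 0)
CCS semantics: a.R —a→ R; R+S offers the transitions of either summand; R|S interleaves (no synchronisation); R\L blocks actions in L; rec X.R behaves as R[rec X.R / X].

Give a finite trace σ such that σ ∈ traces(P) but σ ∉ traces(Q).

P's transition system — 4 states:
  p0 = b.c.0 + d.(0 | 0) :: -b-> p1, -d-> p2
  p1 = c.0 :: -c-> p3
  p2 = 0 | 0 :: ∅
  p3 = 0 :: ∅
Q's transition system — 4 states:
  q0 = d.c.0 + d.(0 | 0) :: -d-> q1, -d-> q2
  q1 = 0 | 0 :: ∅
  q2 = c.0 :: -c-> q3
  q3 = 0 :: ∅
Executing b from P (initial set {p0}):
  [1] b ⇒ {p1}
  P completes σ.
Executing b from Q (initial set {q0}):
  [1] b ⇒ ∅  — Q cannot continue

b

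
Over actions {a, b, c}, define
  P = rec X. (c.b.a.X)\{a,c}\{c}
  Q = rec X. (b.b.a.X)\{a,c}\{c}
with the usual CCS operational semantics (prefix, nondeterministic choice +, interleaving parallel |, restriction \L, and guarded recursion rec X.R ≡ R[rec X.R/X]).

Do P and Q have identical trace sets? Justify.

Reachable graph of P (1 states):
  m0 = rec X. (c.b.a.X)\{a,c}\{c} :: ·
Reachable graph of Q (3 states):
  n0 = rec X. (b.b.a.X)\{a,c}\{c} :: =b=> n1
  n1 = (b.a.(rec X. (b.b.a.X)\{a,c}\{c}))\{a,c}\{c} :: =b=> n2
  n2 = (a.(rec X. (b.b.a.X)\{a,c}\{c}))\{a,c}\{c} :: ·
Run σ = ⟨b⟩ on Q: start {n0}
  step 1 (b): {n1}
  Q completes σ.
Run σ = ⟨b⟩ on P: start {m0}
  step 1 (b): no successor for P

trace-distinct — witness ⟨b⟩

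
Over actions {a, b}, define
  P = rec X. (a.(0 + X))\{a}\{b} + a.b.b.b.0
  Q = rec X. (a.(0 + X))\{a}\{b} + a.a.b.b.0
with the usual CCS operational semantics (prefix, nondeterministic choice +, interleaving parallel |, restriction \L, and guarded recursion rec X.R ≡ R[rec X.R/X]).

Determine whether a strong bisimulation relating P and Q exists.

P ≁ Q

Reachable graph of P (5 states):
  p0 = rec X. (a.(0 + X))\{a}\{b} + a.b.b.b.0 → ··a··> p1
  p1 = b.b.b.0 → ··b··> p2
  p2 = b.b.0 → ··b··> p3
  p3 = b.0 → ··b··> p4
  p4 = 0 → stopped
Reachable graph of Q (5 states):
  q0 = rec X. (a.(0 + X))\{a}\{b} + a.a.b.b.0 → ··a··> q1
  q1 = a.b.b.0 → ··a··> q2
  q2 = b.b.0 → ··b··> q3
  q3 = b.0 → ··b··> q4
  q4 = 0 → stopped
Bisimilarity quotient blocks:
  B0 = {p0}
  B1 = {p1}
  B2 = {p2, q2}
  B3 = {p3, q3}
  B4 = {p4, q4}
  B5 = {q0}
  B6 = {q1}
p0 ∈ B0, q0 ∈ B5 → different blocks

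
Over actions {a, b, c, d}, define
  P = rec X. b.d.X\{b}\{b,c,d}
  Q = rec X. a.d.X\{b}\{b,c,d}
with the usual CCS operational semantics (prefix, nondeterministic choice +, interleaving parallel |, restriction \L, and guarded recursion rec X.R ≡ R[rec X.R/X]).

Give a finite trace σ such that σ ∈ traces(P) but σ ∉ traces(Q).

b

Reachable graph of P (3 states):
  p0 = rec X. b.d.X\{b}\{b,c,d} :: —b→ p1
  p1 = d.(rec X. b.d.X\{b}\{b,c,d})\{b}\{b,c,d} :: —d→ p2
  p2 = (rec X. b.d.X\{b}\{b,c,d})\{b}\{b,c,d} :: (no moves)
Reachable graph of Q (4 states):
  q0 = rec X. a.d.X\{b}\{b,c,d} :: —a→ q1
  q1 = d.(rec X. a.d.X\{b}\{b,c,d})\{b}\{b,c,d} :: —d→ q2
  q2 = (rec X. a.d.X\{b}\{b,c,d})\{b}\{b,c,d} :: —a→ q3
  q3 = (d.(rec X. a.d.X\{b}\{b,c,d})\{b}\{b,c,d})\{b}\{b,c,d} :: (no moves)
Run σ = ⟨b⟩ on P: start {p0}
  after b @ step 1: {p1}
  P completes σ.
Run σ = ⟨b⟩ on Q: start {q0}
  after b @ step 1: ∅  — Q cannot continue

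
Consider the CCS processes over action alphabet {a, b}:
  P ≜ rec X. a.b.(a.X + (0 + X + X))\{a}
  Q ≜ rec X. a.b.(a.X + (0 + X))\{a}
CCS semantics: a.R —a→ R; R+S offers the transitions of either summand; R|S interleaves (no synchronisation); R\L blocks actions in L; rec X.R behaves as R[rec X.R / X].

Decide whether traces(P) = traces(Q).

LTS(P): 3 reachable states
  p0 = rec X. a.b.(a.X + (0 + X + X))\{a} ⊢ ··a··> p1
  p1 = b.(a.(rec X. a.b.(a.X + (0 + X + X))\{a}) + (0 + (rec X. a.b.(a.X + (0 + X + X))\{a}) + (rec X. a.b.(a.X + (0 + X + X))\{a})))\{a} ⊢ ··b··> p2
  p2 = (a.(rec X. a.b.(a.X + (0 + X + X))\{a}) + (0 + (rec X. a.b.(a.X + (0 + X + X))\{a}) + (rec X. a.b.(a.X + (0 + X + X))\{a})))\{a} ⊢ ∅
LTS(Q): 3 reachable states
  q0 = rec X. a.b.(a.X + (0 + X))\{a} ⊢ ··a··> q1
  q1 = b.(a.(rec X. a.b.(a.X + (0 + X))\{a}) + (0 + (rec X. a.b.(a.X + (0 + X))\{a})))\{a} ⊢ ··b··> q2
  q2 = (a.(rec X. a.b.(a.X + (0 + X))\{a}) + (0 + (rec X. a.b.(a.X + (0 + X))\{a})))\{a} ⊢ ∅
Bisimilarity quotient blocks:
  B0 = {p0, q0}
  B1 = {p1, q1}
  B2 = {p2, q2}
p0 ∈ B0, q0 ∈ B0 → same block
Bisimilar ⇒ trace-equivalent.

traces(P) = traces(Q)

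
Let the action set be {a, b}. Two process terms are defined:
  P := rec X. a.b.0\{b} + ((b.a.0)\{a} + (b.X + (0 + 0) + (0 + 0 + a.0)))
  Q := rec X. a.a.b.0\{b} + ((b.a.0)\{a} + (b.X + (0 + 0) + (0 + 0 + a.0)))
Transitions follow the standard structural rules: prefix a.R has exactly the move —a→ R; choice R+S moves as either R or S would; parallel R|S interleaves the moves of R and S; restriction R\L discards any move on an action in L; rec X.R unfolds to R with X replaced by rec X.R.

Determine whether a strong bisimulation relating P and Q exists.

P ≁ Q

Reachable graph of P (5 states):
  u0 = rec X. a.b.0\{b} + ((b.a.0)\{a} + (b.X + (0 + 0) + (0 + 0 + a.0))) has moves ··a··> u1, ··a··> u2, ··b··> u0, ··b··> u3
  u1 = 0 has moves stopped
  u2 = b.0\{b} has moves ··b··> u4
  u3 = (a.0)\{a} has moves stopped
  u4 = 0\{b} has moves stopped
Reachable graph of Q (6 states):
  v0 = rec X. a.a.b.0\{b} + ((b.a.0)\{a} + (b.X + (0 + 0) + (0 + 0 + a.0))) has moves ··a··> v1, ··a··> v2, ··b··> v0, ··b··> v3
  v1 = 0 has moves stopped
  v2 = a.b.0\{b} has moves ··a··> v4
  v3 = (a.0)\{a} has moves stopped
  v4 = b.0\{b} has moves ··b··> v5
  v5 = 0\{b} has moves stopped
Partition-refinement fixed point:
  B0 = {u0}
  B1 = {u2, v4}
  B2 = {u1, u3, u4, v1, v3, v5}
  B3 = {v0}
  B4 = {v2}
u0 ∈ B0, v0 ∈ B3 → different blocks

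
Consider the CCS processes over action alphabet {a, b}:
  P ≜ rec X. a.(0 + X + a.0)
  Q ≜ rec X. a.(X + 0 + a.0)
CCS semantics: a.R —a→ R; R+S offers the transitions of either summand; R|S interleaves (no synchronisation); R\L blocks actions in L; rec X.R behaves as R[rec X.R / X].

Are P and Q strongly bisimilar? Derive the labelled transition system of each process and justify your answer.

YES

Reachable graph of P (3 states):
  s0 = rec X. a.(0 + X + a.0) | -a-> s1
  s1 = 0 + (rec X. a.(0 + X + a.0)) + a.0 | -a-> s1, -a-> s2
  s2 = 0 | ·
Reachable graph of Q (3 states):
  t0 = rec X. a.(X + 0 + a.0) | -a-> t1
  t1 = (rec X. a.(X + 0 + a.0)) + 0 + a.0 | -a-> t1, -a-> t2
  t2 = 0 | ·
Partition-refinement fixed point:
  B0 = {s0, t0}
  B1 = {s1, t1}
  B2 = {s2, t2}
s0 ∈ B0, t0 ∈ B0 → same block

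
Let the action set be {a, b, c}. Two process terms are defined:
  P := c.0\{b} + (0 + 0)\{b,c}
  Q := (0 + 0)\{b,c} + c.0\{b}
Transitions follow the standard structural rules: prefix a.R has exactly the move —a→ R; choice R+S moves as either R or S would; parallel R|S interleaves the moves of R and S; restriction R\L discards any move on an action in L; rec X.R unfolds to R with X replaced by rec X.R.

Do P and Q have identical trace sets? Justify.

Reachable graph of P (2 states):
  p0 = c.0\{b} + (0 + 0)\{b,c} has moves =c=> p1
  p1 = 0\{b} has moves deadlocked
Reachable graph of Q (2 states):
  q0 = (0 + 0)\{b,c} + c.0\{b} has moves =c=> q1
  q1 = 0\{b} has moves deadlocked
Partition-refinement fixed point:
  B0 = {p0, q0}
  B1 = {p1, q1}
p0 ∈ B0, q0 ∈ B0 → same block
Bisimilar ⇒ trace-equivalent.

trace-equivalent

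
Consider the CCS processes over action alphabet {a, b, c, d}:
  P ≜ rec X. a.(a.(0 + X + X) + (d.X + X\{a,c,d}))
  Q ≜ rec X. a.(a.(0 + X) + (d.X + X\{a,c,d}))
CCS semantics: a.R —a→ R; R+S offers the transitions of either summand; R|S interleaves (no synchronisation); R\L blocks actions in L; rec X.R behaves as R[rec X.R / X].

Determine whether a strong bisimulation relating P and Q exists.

P ~ Q

Reachable graph of P (3 states):
  u0 = rec X. a.(a.(0 + X + X) + (d.X + X\{a,c,d})) → --a--▸ u1
  u1 = a.(0 + (rec X. a.(a.(0 + X + X) + (d.X + X\{a,c,d}))) + (rec X. a.(a.(0 + X + X) + (d.X + X\{a,c,d})))) + (d.(rec X. a.(a.(0 + X + X) + (d.X + X\{a,c,d}))) + (rec X. a.(a.(0 + X + X) + (d.X + X\{a,c,d})))\{a,c,d}) → --a--▸ u2, --d--▸ u0
  u2 = 0 + (rec X. a.(a.(0 + X + X) + (d.X + X\{a,c,d}))) + (rec X. a.(a.(0 + X + X) + (d.X + X\{a,c,d}))) → --a--▸ u1
Reachable graph of Q (3 states):
  v0 = rec X. a.(a.(0 + X) + (d.X + X\{a,c,d})) → --a--▸ v1
  v1 = a.(0 + (rec X. a.(a.(0 + X) + (d.X + X\{a,c,d})))) + (d.(rec X. a.(a.(0 + X) + (d.X + X\{a,c,d}))) + (rec X. a.(a.(0 + X) + (d.X + X\{a,c,d})))\{a,c,d}) → --a--▸ v2, --d--▸ v0
  v2 = 0 + (rec X. a.(a.(0 + X) + (d.X + X\{a,c,d}))) → --a--▸ v1
Bisimilarity quotient blocks:
  B0 = {u0, u2, v0, v2}
  B1 = {u1, v1}
u0 ∈ B0, v0 ∈ B0 → same block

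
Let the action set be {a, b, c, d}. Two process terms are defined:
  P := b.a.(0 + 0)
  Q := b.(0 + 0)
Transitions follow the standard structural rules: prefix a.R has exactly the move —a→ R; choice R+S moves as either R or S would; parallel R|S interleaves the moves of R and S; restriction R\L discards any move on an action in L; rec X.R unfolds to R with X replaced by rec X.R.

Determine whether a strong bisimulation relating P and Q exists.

P's transition system — 3 states:
  m0 = b.a.(0 + 0) :: --b--▸ m1
  m1 = a.(0 + 0) :: --a--▸ m2
  m2 = 0 + 0 :: (no moves)
Q's transition system — 2 states:
  n0 = b.(0 + 0) :: --b--▸ n1
  n1 = 0 + 0 :: (no moves)
Partition-refinement fixed point:
  B0 = {m0}
  B1 = {m1}
  B2 = {m2, n1}
  B3 = {n0}
m0 ∈ B0, n0 ∈ B3 → different blocks

not bisimilar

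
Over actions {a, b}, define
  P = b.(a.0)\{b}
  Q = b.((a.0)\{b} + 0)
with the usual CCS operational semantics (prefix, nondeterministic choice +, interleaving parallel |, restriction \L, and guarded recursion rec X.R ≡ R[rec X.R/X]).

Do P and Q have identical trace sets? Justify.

LTS(P): 3 reachable states
  s0 = b.(a.0)\{b} ⊢ ··b··> s1
  s1 = (a.0)\{b} ⊢ ··a··> s2
  s2 = 0\{b} ⊢ ·
LTS(Q): 3 reachable states
  t0 = b.((a.0)\{b} + 0) ⊢ ··b··> t1
  t1 = (a.0)\{b} + 0 ⊢ ··a··> t2
  t2 = 0\{b} ⊢ ·
Bisimilarity quotient blocks:
  B0 = {s0, t0}
  B1 = {s1, t1}
  B2 = {s2, t2}
s0 ∈ B0, t0 ∈ B0 → same block
Bisimilar ⇒ trace-equivalent.

traces(P) = traces(Q)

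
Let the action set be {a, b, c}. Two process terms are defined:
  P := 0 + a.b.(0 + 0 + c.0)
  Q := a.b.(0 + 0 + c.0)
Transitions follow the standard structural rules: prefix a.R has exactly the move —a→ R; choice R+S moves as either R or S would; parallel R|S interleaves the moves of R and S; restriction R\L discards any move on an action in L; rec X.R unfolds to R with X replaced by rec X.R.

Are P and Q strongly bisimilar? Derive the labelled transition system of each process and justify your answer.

bisimilar

P's transition system — 4 states:
  p0 = 0 + a.b.(0 + 0 + c.0) | -a-> p1
  p1 = b.(0 + 0 + c.0) | -b-> p2
  p2 = 0 + 0 + c.0 | -c-> p3
  p3 = 0 | ·
Q's transition system — 4 states:
  q0 = a.b.(0 + 0 + c.0) | -a-> q1
  q1 = b.(0 + 0 + c.0) | -b-> q2
  q2 = 0 + 0 + c.0 | -c-> q3
  q3 = 0 | ·
Coarsest stable partition (strong bisimilarity classes):
  B0 = {p0, q0}
  B1 = {p1, q1}
  B2 = {p2, q2}
  B3 = {p3, q3}
p0 ∈ B0, q0 ∈ B0 → same block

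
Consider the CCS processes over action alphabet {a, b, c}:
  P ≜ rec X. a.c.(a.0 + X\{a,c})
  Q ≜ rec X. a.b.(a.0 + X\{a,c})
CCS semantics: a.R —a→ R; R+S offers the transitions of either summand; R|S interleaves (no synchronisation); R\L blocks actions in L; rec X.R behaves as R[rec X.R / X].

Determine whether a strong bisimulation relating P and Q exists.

Reachable graph of P (4 states):
  m0 = rec X. a.c.(a.0 + X\{a,c}) ⊢ —a→ m1
  m1 = c.(a.0 + (rec X. a.c.(a.0 + X\{a,c}))\{a,c}) ⊢ —c→ m2
  m2 = a.0 + (rec X. a.c.(a.0 + X\{a,c}))\{a,c} ⊢ —a→ m3
  m3 = 0 ⊢ ∅
Reachable graph of Q (4 states):
  n0 = rec X. a.b.(a.0 + X\{a,c}) ⊢ —a→ n1
  n1 = b.(a.0 + (rec X. a.b.(a.0 + X\{a,c}))\{a,c}) ⊢ —b→ n2
  n2 = a.0 + (rec X. a.b.(a.0 + X\{a,c}))\{a,c} ⊢ —a→ n3
  n3 = 0 ⊢ ∅
Bisimilarity quotient blocks:
  B0 = {m0}
  B1 = {m1}
  B2 = {m2, n2}
  B3 = {m3, n3}
  B4 = {n0}
  B5 = {n1}
m0 ∈ B0, n0 ∈ B4 → different blocks

NO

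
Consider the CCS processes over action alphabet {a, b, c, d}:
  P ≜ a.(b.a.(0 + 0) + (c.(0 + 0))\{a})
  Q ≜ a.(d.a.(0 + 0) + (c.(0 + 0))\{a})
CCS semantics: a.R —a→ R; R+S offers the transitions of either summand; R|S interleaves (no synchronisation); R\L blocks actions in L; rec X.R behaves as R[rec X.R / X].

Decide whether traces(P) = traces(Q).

LTS(P): 5 reachable states
  s0 = a.(b.a.(0 + 0) + (c.(0 + 0))\{a}) → --a--▸ s1
  s1 = b.a.(0 + 0) + (c.(0 + 0))\{a} → --b--▸ s2, --c--▸ s3
  s2 = a.(0 + 0) → --a--▸ s4
  s3 = (0 + 0)\{a} → deadlocked
  s4 = 0 + 0 → deadlocked
LTS(Q): 5 reachable states
  t0 = a.(d.a.(0 + 0) + (c.(0 + 0))\{a}) → --a--▸ t1
  t1 = d.a.(0 + 0) + (c.(0 + 0))\{a} → --c--▸ t2, --d--▸ t3
  t2 = (0 + 0)\{a} → deadlocked
  t3 = a.(0 + 0) → --a--▸ t4
  t4 = 0 + 0 → deadlocked
Executing ab from P (initial set {s0}):
  [1] a ⇒ {s1}
  [2] b ⇒ {s2}
  — P admits the full trace.
Executing ab from Q (initial set {t0}):
  [1] a ⇒ {t1}
  [2] b ⇒ no successor for Q

trace-distinct — witness ⟨ab⟩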